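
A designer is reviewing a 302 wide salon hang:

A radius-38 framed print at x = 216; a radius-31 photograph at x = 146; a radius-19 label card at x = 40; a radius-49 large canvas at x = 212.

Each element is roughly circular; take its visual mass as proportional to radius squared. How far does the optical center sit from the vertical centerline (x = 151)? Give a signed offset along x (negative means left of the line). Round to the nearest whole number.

Weights ∝ r²: framed print 38² = 1444, photograph 31² = 961, label card 19² = 361, large canvas 49² = 2401; Σw = 5167.
x-moment: 1444·216 + 961·146 + 361·40 + 2401·212 = 975662; centroid 975662/5167 ≈ 188.83.
Difference: 188.83 − 151 ≈ 37.83.

≈ 38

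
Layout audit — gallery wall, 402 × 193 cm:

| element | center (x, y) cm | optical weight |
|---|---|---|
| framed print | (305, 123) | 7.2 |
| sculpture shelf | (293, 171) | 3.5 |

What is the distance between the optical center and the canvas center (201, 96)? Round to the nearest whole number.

Weights sum to 7.2 + 3.5 = 10.7.
Σw·x = 7.2·305 + 3.5·293 = 3221.5, so x̄ = 3221.5/10.7 ≈ 301.07.
Σw·y = 7.2·123 + 3.5·171 = 1484.1, so ȳ = 1484.1/10.7 ≈ 138.70.
Offset from (201, 96): Δx ≈ 100.07, Δy ≈ 42.70; distance = √(Δx² + Δy²) ≈ 108.80.

≈ 109 cm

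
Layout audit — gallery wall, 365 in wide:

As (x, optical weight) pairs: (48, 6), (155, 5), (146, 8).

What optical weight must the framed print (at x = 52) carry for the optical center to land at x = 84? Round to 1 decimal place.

w ≈ 19.8

Fixed elements: Σw = 6 + 5 + 8 = 19, Σw·x = 6·48 + 5·155 + 8·146 = 2231.
Balance at x = 84 requires (2231 + w·52) / (19 + w) = 84.
Rearranging, w·(52 − 84) = 84·19 − 2231 = -635, so w ≈ -635/-32 = 19.84.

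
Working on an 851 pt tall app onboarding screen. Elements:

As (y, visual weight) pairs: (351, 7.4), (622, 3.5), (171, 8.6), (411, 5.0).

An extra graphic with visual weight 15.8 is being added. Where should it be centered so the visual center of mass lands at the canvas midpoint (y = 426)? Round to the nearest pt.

y ≈ 561

With the extra graphic, Σw becomes 7.4 + 3.5 + 8.6 + 5.0 + 15.8 = 40.3.
y: need Σw·y = 40.3·426 = 17167.8. Existing = 7.4·351 + 3.5·622 + 8.6·171 + 5.0·411 = 8300.0. Remainder 8867.8 / 15.8 ≈ 561.25.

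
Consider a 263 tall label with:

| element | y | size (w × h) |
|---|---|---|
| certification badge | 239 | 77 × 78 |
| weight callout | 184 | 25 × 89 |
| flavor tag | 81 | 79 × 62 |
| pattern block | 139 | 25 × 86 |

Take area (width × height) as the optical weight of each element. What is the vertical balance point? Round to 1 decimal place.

Taking area as weight: certification badge 77·78 = 6006, weight callout 25·89 = 2225, flavor tag 79·62 = 4898, pattern block 25·86 = 2150. Sum 15279.
y: (6006·239 + 2225·184 + 4898·81 + 2150·139) / 15279 = 2540422 / 15279 ≈ 166.27

y ≈ 166.3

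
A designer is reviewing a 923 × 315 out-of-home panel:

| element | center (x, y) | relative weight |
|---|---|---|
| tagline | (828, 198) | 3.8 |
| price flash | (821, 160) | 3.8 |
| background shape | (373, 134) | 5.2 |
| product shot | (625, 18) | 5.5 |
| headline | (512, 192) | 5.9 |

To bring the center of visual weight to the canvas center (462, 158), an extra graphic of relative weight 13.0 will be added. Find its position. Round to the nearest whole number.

(194, 199)

After adding the extra graphic, total weight = 3.8 + 3.8 + 5.2 + 5.5 + 5.9 + 13.0 = 37.2.
x: need Σw·x = 37.2·462 = 17186.4. Existing = 3.8·828 + 3.8·821 + 5.2·373 + 5.5·625 + 5.9·512 = 14664.1. Remainder 2522.3 / 13.0 ≈ 194.02.
y: need Σw·y = 37.2·158 = 5877.6. Existing = 3.8·198 + 3.8·160 + 5.2·134 + 5.5·18 + 5.9·192 = 3289.0. Remainder 2588.6 / 13.0 ≈ 199.12.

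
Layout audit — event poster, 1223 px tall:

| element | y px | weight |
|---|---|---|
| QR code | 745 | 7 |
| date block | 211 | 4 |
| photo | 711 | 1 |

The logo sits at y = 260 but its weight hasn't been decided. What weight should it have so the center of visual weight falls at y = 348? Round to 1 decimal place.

w ≈ 29.5

Fixed elements: Σw = 7 + 4 + 1 = 12, Σw·y = 7·745 + 4·211 + 1·711 = 6770.
For the centroid to hit 348: (6770 + w·260) / (12 + w) = 348.
Solving: w = (348·12 − 6770) / (260 − 348) = -2594 / -88 ≈ 29.48.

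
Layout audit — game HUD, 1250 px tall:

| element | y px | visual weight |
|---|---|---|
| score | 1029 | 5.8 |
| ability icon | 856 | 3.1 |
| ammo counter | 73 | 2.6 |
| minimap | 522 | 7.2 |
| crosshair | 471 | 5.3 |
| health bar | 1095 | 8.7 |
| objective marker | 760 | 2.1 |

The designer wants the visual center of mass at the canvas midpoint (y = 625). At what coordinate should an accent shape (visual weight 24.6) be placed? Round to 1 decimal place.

y ≈ 444.6

After adding the accent shape, total weight = 5.8 + 3.1 + 2.6 + 7.2 + 5.3 + 8.7 + 2.1 + 24.6 = 59.4.
Along y: (26188.8 + 24.6·y) / 59.4 = 625 (existing moment 5.8·1029 + 3.1·856 + 2.6·73 + 7.2·522 + 5.3·471 + 8.7·1095 + 2.1·760 = 26188.8) ⇒ y = (37125.0 − 26188.8) / 24.6 ≈ 444.56.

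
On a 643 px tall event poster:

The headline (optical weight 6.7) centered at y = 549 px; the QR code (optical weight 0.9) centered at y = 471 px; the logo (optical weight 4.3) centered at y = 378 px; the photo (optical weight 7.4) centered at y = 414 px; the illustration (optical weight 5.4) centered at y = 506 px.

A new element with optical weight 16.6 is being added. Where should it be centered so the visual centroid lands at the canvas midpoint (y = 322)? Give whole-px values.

With the new element, Σw becomes 6.7 + 0.9 + 4.3 + 7.4 + 5.4 + 16.6 = 41.3.
y: target moment 41.3×322 = 13298.6; current 6.7·549 + 0.9·471 + 4.3·378 + 7.4·414 + 5.4·506 = 11523.6; the new element supplies 1775.0, so y = 1775.0/16.6 ≈ 106.93.

y ≈ 107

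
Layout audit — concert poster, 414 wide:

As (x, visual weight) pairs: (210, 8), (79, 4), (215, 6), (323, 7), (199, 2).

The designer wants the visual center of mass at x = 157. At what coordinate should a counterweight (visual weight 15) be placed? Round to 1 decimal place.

x ≈ 43.3

New total weight: (8 + 4 + 6 + 7 + 2) + 15 = 42.
x: target moment 42×157 = 6594; current 8·210 + 4·79 + 6·215 + 7·323 + 2·199 = 5945; the counterweight supplies 649, so x = 649/15 ≈ 43.27.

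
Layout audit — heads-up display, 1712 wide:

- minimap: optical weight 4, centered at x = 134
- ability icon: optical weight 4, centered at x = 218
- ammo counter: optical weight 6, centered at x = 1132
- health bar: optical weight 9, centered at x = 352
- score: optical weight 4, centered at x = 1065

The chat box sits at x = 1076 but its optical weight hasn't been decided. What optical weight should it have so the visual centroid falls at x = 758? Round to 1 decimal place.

w ≈ 15.2

Known weights sum to 4 + 4 + 6 + 9 + 4 = 27; their moment is 4·134 + 4·218 + 6·1132 + 9·352 + 4·1065 = 15628.
For the centroid to hit 758: (15628 + w·1076) / (27 + w) = 758.
So w = (758·27 − 15628)/(1076 − 758) = 4838/318 ≈ 15.21.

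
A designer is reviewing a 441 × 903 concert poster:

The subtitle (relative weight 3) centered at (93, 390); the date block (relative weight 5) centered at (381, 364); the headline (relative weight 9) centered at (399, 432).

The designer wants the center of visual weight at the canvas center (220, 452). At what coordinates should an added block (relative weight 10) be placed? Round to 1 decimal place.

With the added block, Σw becomes 3 + 5 + 9 + 10 = 27.
x: need Σw·x = 27·220 = 5940. Existing = 3·93 + 5·381 + 9·399 = 5775. Remainder 165 / 10 ≈ 16.50.
y: need Σw·y = 27·452 = 12204. Existing = 3·390 + 5·364 + 9·432 = 6878. Remainder 5326 / 10 ≈ 532.60.

(16.5, 532.6)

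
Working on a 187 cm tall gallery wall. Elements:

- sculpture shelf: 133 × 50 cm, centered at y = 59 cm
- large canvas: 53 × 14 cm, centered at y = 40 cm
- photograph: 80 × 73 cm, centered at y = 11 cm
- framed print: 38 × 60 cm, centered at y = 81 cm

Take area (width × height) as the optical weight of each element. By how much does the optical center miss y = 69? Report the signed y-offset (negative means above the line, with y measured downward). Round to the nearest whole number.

Areas: sculpture shelf 133·50 = 6650, large canvas 53·14 = 742, photograph 80·73 = 5840, framed print 38·60 = 2280. Total weight = 15512.
y-moment: 6650·59 + 742·40 + 5840·11 + 2280·81 = 670950; centroid 670950/15512 ≈ 43.25.
Offset from y = 69: 43.25 − 69 ≈ -25.75.

≈ -26 cm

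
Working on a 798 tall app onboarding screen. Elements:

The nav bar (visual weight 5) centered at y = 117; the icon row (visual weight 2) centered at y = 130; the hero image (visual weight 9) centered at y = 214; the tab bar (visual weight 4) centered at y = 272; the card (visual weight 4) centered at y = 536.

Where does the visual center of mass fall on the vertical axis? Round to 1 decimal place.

Σw = 5 + 2 + 9 + 4 + 4 = 24.
Σw·y = 5·117 + 2·130 + 9·214 + 4·272 + 4·536 = 6003, so ȳ = 6003/24 ≈ 250.12.

y ≈ 250.1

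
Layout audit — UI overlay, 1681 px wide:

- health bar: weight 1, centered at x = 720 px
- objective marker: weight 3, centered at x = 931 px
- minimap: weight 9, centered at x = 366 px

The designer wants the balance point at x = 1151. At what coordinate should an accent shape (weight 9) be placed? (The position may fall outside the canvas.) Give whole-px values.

x ≈ 2057

With the accent shape, Σw becomes 1 + 3 + 9 + 9 = 22.
Along x: (6807 + 9·x) / 22 = 1151 (existing moment 1·720 + 3·931 + 9·366 = 6807) ⇒ x = (25322 − 6807) / 9 ≈ 2057.22.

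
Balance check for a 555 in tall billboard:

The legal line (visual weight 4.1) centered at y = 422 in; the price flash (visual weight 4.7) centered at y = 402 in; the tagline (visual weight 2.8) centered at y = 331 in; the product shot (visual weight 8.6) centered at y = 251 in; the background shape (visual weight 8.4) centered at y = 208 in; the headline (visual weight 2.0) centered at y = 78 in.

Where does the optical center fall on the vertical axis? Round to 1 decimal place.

y ≈ 281.3

Σw = 4.1 + 4.7 + 2.8 + 8.6 + 8.4 + 2.0 = 30.6.
Σw·y = 8608.2; ȳ = 8608.2/30.6 ≈ 281.31.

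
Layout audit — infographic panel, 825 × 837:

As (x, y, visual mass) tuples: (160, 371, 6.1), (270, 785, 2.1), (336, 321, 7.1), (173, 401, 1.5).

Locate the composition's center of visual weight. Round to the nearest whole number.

(249, 404)

Weights sum to 6.1 + 2.1 + 7.1 + 1.5 = 16.8.
x: (6.1·160 + 2.1·270 + 7.1·336 + 1.5·173) / 16.8 = 4188.1 / 16.8 ≈ 249.29
y: (6.1·371 + 2.1·785 + 7.1·321 + 1.5·401) / 16.8 = 6792.2 / 16.8 ≈ 404.30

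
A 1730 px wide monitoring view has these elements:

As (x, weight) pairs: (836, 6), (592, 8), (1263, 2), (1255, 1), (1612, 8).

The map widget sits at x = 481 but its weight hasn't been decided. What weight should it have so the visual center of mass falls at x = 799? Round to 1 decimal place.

Known weights sum to 6 + 8 + 2 + 1 + 8 = 25; their moment is 6·836 + 8·592 + 2·1263 + 1·1255 + 8·1612 = 26429.
Balance at x = 799 requires (26429 + w·481) / (25 + w) = 799.
Rearranging, w·(481 − 799) = 799·25 − 26429 = -6454, so w ≈ -6454/-318 = 20.30.

w ≈ 20.3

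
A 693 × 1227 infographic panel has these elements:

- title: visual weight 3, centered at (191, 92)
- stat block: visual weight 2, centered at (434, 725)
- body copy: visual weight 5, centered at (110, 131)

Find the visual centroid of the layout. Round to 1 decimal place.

Weights sum to 3 + 2 + 5 = 10.
x: (3·191 + 2·434 + 5·110) / 10 = 1991 / 10 ≈ 199.10
y: (3·92 + 2·725 + 5·131) / 10 = 2381 / 10 ≈ 238.10

(199.1, 238.1)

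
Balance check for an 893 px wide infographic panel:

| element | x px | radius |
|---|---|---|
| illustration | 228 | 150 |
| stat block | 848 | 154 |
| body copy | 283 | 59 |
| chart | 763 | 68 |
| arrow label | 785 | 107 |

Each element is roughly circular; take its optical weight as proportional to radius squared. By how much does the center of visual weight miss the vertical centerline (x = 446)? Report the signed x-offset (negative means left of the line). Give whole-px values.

Weights ∝ r²: illustration 150² = 22500, stat block 154² = 23716, body copy 59² = 3481, chart 68² = 4624, arrow label 107² = 11449; Σw = 65770.
Σw·x = 22500·228 + 23716·848 + 3481·283 + 4624·763 + 11449·785 = 38741868, so x̄ = 38741868/65770 ≈ 589.05.
Against x = 446, that's 589.05 − 446 = 143.05.

≈ 143 px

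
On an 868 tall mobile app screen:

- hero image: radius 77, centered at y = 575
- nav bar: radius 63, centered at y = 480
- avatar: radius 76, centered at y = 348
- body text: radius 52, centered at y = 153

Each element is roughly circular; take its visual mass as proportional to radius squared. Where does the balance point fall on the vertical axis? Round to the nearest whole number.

y ≈ 421

r² weights: hero image 77² = 5929, nav bar 63² = 3969, avatar 76² = 5776, body text 52² = 2704. Total = 18378.
y-moment: 5929·575 + 3969·480 + 5776·348 + 2704·153 = 7738055; centroid 7738055/18378 ≈ 421.05.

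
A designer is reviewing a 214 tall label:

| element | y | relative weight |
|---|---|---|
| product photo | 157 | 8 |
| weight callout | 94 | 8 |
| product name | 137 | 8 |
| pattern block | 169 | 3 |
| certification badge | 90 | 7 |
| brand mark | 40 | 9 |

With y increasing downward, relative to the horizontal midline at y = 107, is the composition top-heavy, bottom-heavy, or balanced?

balanced

Σw = 8 + 8 + 8 + 3 + 7 + 9 = 43.
y-moment: 8·157 + 8·94 + 8·137 + 3·169 + 7·90 + 9·40 = 4601; centroid 4601/43 ≈ 107.00.
The centroid 107.00 matches the midline at 107, so the layout is balanced.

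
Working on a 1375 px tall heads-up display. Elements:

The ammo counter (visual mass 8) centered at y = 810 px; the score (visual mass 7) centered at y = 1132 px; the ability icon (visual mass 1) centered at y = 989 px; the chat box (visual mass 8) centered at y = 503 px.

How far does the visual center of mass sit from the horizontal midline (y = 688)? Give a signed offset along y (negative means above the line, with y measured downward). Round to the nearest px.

Σw = 8 + 7 + 1 + 8 = 24.
Σw·y = 8·810 + 7·1132 + 1·989 + 8·503 = 19417, so ȳ = 19417/24 ≈ 809.04.
Against y = 688, that's 809.04 − 688 = 121.04.

≈ 121 px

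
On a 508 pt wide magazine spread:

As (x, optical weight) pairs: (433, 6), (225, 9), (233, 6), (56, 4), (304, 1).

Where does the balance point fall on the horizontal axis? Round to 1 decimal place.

Σw = 6 + 9 + 6 + 4 + 1 = 26.
x: (6·433 + 9·225 + 6·233 + 4·56 + 1·304) / 26 = 6549 / 26 ≈ 251.88

x ≈ 251.9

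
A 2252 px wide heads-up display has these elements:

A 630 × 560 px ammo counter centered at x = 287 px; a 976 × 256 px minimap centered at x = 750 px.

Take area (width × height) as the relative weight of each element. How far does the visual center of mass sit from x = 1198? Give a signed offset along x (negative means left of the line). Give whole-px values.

Taking area as weight: ammo counter 630·560 = 352800, minimap 976·256 = 249856. Sum 602656.
Σw·x = 352800·287 + 249856·750 = 288645600, so x̄ = 288645600/602656 ≈ 478.96.
Against x = 1198, that's 478.96 − 1198 = -719.04.

≈ -719 px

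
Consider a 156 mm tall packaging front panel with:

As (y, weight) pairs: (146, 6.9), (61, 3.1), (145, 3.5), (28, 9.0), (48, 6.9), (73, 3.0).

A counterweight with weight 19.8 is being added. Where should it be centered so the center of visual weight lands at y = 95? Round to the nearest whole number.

With the counterweight, Σw becomes 6.9 + 3.1 + 3.5 + 9.0 + 6.9 + 3.0 + 19.8 = 52.2.
y: need Σw·y = 52.2·95 = 4959.0. Existing = 6.9·146 + 3.1·61 + 3.5·145 + 9.0·28 + 6.9·48 + 3.0·73 = 2506.2. Remainder 2452.8 / 19.8 ≈ 123.88.

y ≈ 124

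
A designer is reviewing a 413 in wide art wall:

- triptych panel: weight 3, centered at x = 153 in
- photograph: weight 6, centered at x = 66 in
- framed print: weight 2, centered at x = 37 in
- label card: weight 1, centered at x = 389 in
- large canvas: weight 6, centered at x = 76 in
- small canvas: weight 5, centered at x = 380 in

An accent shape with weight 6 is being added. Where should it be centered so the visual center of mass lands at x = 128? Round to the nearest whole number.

x ≈ 6

New total weight: (3 + 6 + 2 + 1 + 6 + 5) + 6 = 29.
x: need Σw·x = 29·128 = 3712. Existing = 3·153 + 6·66 + 2·37 + 1·389 + 6·76 + 5·380 = 3674. Remainder 38 / 6 ≈ 6.33.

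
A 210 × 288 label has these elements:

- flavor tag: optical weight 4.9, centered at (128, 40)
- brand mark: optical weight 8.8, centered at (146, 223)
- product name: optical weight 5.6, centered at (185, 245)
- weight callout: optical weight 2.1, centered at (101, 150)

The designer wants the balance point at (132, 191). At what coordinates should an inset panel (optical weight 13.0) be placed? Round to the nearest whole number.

With the inset panel, Σw becomes 4.9 + 8.8 + 5.6 + 2.1 + 13.0 = 34.4.
x: target moment 34.4×132 = 4540.8; current 4.9·128 + 8.8·146 + 5.6·185 + 2.1·101 = 3160.1; the inset panel supplies 1380.7, so x = 1380.7/13.0 ≈ 106.21.
y: target moment 34.4×191 = 6570.4; current 4.9·40 + 8.8·223 + 5.6·245 + 2.1·150 = 3845.4; the inset panel supplies 2725.0, so y = 2725.0/13.0 ≈ 209.62.

(106, 210)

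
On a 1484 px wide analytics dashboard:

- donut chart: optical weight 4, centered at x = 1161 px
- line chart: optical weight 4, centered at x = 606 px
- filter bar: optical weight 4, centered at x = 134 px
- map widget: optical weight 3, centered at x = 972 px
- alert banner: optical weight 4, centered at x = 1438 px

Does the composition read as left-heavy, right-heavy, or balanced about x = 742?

right-heavy

Σw = 4 + 4 + 4 + 3 + 4 = 19.
x-moment: 4·1161 + 4·606 + 4·134 + 3·972 + 4·1438 = 16272; centroid 16272/19 ≈ 856.42.
856.4 vs midline 742 → right-heavy.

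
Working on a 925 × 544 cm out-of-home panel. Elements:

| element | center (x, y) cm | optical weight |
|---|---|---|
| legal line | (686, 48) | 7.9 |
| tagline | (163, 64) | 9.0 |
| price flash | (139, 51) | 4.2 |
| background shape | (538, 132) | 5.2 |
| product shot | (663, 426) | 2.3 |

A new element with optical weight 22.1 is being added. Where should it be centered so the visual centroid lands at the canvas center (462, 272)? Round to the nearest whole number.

New total weight: (7.9 + 9.0 + 4.2 + 5.2 + 2.3) + 22.1 = 50.7.
x: target moment 50.7×462 = 23423.4; current 7.9·686 + 9.0·163 + 4.2·139 + 5.2·538 + 2.3·663 = 11792.7; the new element supplies 11630.7, so x = 11630.7/22.1 ≈ 526.28.
y: target moment 50.7×272 = 13790.4; current 7.9·48 + 9.0·64 + 4.2·51 + 5.2·132 + 2.3·426 = 2835.6; the new element supplies 10954.8, so y = 10954.8/22.1 ≈ 495.69.

(526, 496)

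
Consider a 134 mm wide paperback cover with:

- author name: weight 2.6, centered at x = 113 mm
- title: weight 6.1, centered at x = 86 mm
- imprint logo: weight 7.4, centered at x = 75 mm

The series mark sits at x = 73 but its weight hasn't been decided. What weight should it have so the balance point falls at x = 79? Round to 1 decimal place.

Existing Σw = 16.1 (2.6 + 6.1 + 7.4); existing moment 2.6·113 + 6.1·86 + 7.4·75 = 1373.4.
Balance at x = 79 requires (1373.4 + w·73) / (16.1 + w) = 79.
Solving: w = (79·16.1 − 1373.4) / (73 − 79) = -101.5 / -6 ≈ 16.92.

w ≈ 16.9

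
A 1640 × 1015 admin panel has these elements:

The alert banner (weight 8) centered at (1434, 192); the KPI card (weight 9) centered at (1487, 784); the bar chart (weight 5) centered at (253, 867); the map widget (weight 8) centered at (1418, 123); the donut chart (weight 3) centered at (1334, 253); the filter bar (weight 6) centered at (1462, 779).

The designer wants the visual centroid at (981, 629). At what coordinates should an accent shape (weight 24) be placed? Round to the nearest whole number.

(482, 845)

After adding the accent shape, total weight = 8 + 9 + 5 + 8 + 3 + 6 + 24 = 63.
Along x: (50238 + 24·x) / 63 = 981 (existing moment 8·1434 + 9·1487 + 5·253 + 8·1418 + 3·1334 + 6·1462 = 50238) ⇒ x = (61803 − 50238) / 24 ≈ 481.88.
Along y: (19344 + 24·y) / 63 = 629 (existing moment 8·192 + 9·784 + 5·867 + 8·123 + 3·253 + 6·779 = 19344) ⇒ y = (39627 − 19344) / 24 ≈ 845.12.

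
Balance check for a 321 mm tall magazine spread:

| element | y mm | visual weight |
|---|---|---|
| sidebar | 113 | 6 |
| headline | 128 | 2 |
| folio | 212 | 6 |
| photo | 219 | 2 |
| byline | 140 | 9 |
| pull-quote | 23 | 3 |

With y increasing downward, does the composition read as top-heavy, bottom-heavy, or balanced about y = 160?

Σw = 6 + 2 + 6 + 2 + 9 + 3 = 28.
Σw·y = 6·113 + 2·128 + 6·212 + 2·219 + 9·140 + 3·23 = 3973, so ȳ = 3973/28 ≈ 141.89.
141.9 vs midline 160 → top-heavy.

top-heavy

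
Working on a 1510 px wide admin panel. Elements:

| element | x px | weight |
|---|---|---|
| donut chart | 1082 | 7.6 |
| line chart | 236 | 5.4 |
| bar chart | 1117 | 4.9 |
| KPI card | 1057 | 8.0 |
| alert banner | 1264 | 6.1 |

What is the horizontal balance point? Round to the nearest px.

Σw = 7.6 + 5.4 + 4.9 + 8.0 + 6.1 = 32.0.
Σw·x = 7.6·1082 + 5.4·236 + 4.9·1117 + 8.0·1057 + 6.1·1264 = 31137.3, so x̄ = 31137.3/32.0 ≈ 973.04.

x ≈ 973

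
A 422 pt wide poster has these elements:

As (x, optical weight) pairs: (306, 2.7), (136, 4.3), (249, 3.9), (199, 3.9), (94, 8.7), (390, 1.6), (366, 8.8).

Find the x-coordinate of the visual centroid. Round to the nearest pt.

x ≈ 231

Weights sum to 2.7 + 4.3 + 3.9 + 3.9 + 8.7 + 1.6 + 8.8 = 33.9.
Σw·x = 2.7·306 + 4.3·136 + 3.9·249 + 3.9·199 + 8.7·94 + 1.6·390 + 8.8·366 = 7820.8, so x̄ = 7820.8/33.9 ≈ 230.70.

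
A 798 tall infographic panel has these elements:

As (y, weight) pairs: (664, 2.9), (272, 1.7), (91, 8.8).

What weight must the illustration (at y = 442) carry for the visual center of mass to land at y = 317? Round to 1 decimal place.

Existing Σw = 13.4 (2.9 + 1.7 + 8.8); existing moment 2.9·664 + 1.7·272 + 8.8·91 = 3188.8.
Set Σw·y/Σw = 317: (3188.8 + 442w) = 317·(13.4 + w).
So w = (317·13.4 − 3188.8)/(442 − 317) = 1059.0/125 ≈ 8.47.

w ≈ 8.5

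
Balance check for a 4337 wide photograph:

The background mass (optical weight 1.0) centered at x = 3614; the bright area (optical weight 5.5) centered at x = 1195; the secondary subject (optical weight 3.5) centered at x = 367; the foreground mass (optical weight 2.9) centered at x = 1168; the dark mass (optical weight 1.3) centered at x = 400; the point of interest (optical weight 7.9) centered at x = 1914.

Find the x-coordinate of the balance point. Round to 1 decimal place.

Weights sum to 1.0 + 5.5 + 3.5 + 2.9 + 1.3 + 7.9 = 22.1.
Σw·x = 30498.8; x̄ = 30498.8/22.1 ≈ 1380.04.

x ≈ 1380.0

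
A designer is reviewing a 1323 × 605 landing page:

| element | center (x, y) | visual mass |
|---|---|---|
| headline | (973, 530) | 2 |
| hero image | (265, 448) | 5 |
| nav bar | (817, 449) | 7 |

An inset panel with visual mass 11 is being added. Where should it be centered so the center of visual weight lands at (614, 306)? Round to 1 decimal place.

New total weight: (2 + 5 + 7) + 11 = 25.
x: need Σw·x = 25·614 = 15350. Existing = 2·973 + 5·265 + 7·817 = 8990. Remainder 6360 / 11 ≈ 578.18.
y: need Σw·y = 25·306 = 7650. Existing = 2·530 + 5·448 + 7·449 = 6443. Remainder 1207 / 11 ≈ 109.73.

(578.2, 109.7)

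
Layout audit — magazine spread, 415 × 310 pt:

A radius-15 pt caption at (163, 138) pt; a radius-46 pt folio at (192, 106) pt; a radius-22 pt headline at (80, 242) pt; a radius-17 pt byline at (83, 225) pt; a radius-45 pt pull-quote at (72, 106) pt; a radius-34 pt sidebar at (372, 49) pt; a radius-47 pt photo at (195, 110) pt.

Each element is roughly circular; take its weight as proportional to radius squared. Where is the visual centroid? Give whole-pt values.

(178, 112)

r² weights: caption 15² = 225, folio 46² = 2116, headline 22² = 484, byline 17² = 289, pull-quote 45² = 2025, sidebar 34² = 1156, photo 47² = 2209. Total = 8504.
x: moment 1512241 / weight 8504 ≈ 177.83
Σw·y = 951783; ȳ = 951783/8504 ≈ 111.92.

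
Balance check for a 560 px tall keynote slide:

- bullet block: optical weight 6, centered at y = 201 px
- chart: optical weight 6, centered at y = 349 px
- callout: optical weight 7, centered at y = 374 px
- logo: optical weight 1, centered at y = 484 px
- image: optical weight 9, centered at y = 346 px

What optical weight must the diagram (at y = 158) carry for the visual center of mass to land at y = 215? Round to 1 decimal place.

Known weights sum to 6 + 6 + 7 + 1 + 9 = 29; their moment is 6·201 + 6·349 + 7·374 + 1·484 + 9·346 = 9516.
Balance at y = 215 requires (9516 + w·158) / (29 + w) = 215.
Rearranging, w·(158 − 215) = 215·29 − 9516 = -3281, so w ≈ -3281/-57 = 57.56.

w ≈ 57.6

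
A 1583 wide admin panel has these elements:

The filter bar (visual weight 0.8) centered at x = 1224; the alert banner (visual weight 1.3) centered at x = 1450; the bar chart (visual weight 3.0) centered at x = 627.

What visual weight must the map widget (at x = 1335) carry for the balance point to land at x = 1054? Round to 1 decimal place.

w ≈ 2.2

Fixed elements: Σw = 0.8 + 1.3 + 3.0 = 5.1, Σw·x = 0.8·1224 + 1.3·1450 + 3.0·627 = 4745.2.
Set Σw·x/Σw = 1054: (4745.2 + 1335w) = 1054·(5.1 + w).
Solving: w = (1054·5.1 − 4745.2) / (1335 − 1054) = 630.2 / 281 ≈ 2.24.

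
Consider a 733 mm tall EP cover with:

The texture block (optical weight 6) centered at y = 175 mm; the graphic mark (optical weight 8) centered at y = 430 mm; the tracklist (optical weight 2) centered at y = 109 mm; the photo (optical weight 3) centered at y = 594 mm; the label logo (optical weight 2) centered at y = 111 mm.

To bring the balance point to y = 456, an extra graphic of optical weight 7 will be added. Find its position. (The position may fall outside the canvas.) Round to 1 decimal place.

y ≈ 865.1

With the extra graphic, Σw becomes 6 + 8 + 2 + 3 + 2 + 7 = 28.
Along y: (6712 + 7·y) / 28 = 456 (existing moment 6·175 + 8·430 + 2·109 + 3·594 + 2·111 = 6712) ⇒ y = (12768 − 6712) / 7 ≈ 865.14.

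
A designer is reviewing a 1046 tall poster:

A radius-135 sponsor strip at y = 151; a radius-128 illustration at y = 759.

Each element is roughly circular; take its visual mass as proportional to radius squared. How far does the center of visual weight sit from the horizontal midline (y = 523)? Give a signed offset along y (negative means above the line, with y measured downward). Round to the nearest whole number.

r² weights: sponsor strip 135² = 18225, illustration 128² = 16384. Total = 34609.
y: (18225·151 + 16384·759) / 34609 = 15187431 / 34609 ≈ 438.83
Offset from y = 523: 438.83 − 523 ≈ -84.17.

≈ -84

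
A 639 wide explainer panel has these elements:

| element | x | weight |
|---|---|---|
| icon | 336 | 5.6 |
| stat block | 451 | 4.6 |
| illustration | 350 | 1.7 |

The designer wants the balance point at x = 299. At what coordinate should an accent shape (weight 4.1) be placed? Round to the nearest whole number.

With the accent shape, Σw becomes 5.6 + 4.6 + 1.7 + 4.1 = 16.0.
x: target moment 16.0×299 = 4784.0; current 5.6·336 + 4.6·451 + 1.7·350 = 4551.2; the accent shape supplies 232.8, so x = 232.8/4.1 ≈ 56.78.

x ≈ 57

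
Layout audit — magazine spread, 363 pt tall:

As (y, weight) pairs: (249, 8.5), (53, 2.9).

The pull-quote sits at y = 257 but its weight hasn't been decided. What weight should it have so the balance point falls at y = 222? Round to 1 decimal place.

Fixed elements: Σw = 8.5 + 2.9 = 11.4, Σw·y = 8.5·249 + 2.9·53 = 2270.2.
Set Σw·y/Σw = 222: (2270.2 + 257w) = 222·(11.4 + w).
So w = (222·11.4 − 2270.2)/(257 − 222) = 260.6/35 ≈ 7.45.

w ≈ 7.4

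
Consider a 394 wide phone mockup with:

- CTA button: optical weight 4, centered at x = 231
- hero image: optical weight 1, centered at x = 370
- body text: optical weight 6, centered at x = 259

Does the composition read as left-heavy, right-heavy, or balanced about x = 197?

Weights sum to 4 + 1 + 6 = 11.
x: (4·231 + 1·370 + 6·259) / 11 = 2848 / 11 ≈ 258.91
Since 258.9 is right of 197, the composition reads right-heavy.

right-heavy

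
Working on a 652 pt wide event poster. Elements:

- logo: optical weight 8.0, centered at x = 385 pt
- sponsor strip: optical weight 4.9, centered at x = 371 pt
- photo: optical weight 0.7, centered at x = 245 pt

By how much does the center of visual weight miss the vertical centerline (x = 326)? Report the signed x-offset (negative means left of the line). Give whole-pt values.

≈ 47 pt

Σw = 8.0 + 4.9 + 0.7 = 13.6.
x-moment: 8.0·385 + 4.9·371 + 0.7·245 = 5069.4; centroid 5069.4/13.6 ≈ 372.75.
Against x = 326, that's 372.75 − 326 = 46.75.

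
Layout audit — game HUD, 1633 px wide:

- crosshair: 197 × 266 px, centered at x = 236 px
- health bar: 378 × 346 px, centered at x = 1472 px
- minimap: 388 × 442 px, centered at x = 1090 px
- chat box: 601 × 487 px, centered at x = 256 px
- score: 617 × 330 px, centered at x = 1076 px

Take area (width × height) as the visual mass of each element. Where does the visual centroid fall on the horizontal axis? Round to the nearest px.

Taking area as weight: crosshair 197·266 = 52402, health bar 378·346 = 130788, minimap 388·442 = 171496, chat box 601·487 = 292687, score 617·330 = 203610. Sum 850983.
x: (52402·236 + 130788·1472 + 171496·1090 + 292687·256 + 203610·1076) / 850983 = 685829680 / 850983 ≈ 805.93

x ≈ 806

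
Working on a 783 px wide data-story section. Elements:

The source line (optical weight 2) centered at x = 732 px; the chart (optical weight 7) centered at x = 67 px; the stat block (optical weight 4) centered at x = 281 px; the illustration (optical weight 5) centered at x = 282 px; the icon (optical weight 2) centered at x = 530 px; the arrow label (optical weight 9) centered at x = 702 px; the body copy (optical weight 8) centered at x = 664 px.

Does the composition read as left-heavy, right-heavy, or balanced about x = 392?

Weights sum to 2 + 7 + 4 + 5 + 2 + 9 + 8 = 37.
x: moment 17157 / weight 37 ≈ 463.70
463.7 vs midline 392 → right-heavy.

right-heavy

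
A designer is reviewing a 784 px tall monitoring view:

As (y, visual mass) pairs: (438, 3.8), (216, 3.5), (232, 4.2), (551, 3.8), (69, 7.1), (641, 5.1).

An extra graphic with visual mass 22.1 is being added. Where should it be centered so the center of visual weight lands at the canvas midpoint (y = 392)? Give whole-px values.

With the extra graphic, Σw becomes 3.8 + 3.5 + 4.2 + 3.8 + 7.1 + 5.1 + 22.1 = 49.6.
Along y: (9247.6 + 22.1·y) / 49.6 = 392 (existing moment 3.8·438 + 3.5·216 + 4.2·232 + 3.8·551 + 7.1·69 + 5.1·641 = 9247.6) ⇒ y = (19443.2 − 9247.6) / 22.1 ≈ 461.34.

y ≈ 461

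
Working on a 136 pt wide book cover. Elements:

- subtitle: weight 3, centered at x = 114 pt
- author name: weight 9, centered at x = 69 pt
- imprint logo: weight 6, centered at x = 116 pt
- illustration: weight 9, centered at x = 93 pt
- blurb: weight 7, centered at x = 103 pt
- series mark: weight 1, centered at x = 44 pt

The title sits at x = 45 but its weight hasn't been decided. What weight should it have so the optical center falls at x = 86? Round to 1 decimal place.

Fixed elements: Σw = 3 + 9 + 6 + 9 + 7 + 1 = 35, Σw·x = 3·114 + 9·69 + 6·116 + 9·93 + 7·103 + 1·44 = 3261.
Balance at x = 86 requires (3261 + w·45) / (35 + w) = 86.
Solving: w = (86·35 − 3261) / (45 − 86) = -251 / -41 ≈ 6.12.

w ≈ 6.1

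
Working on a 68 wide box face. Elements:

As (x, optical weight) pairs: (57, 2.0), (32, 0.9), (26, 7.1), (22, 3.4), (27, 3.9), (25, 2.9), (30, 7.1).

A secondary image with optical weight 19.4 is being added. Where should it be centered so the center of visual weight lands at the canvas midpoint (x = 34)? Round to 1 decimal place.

x ≈ 41.0

After adding the secondary image, total weight = 2.0 + 0.9 + 7.1 + 3.4 + 3.9 + 2.9 + 7.1 + 19.4 = 46.7.
x: need Σw·x = 46.7·34 = 1587.8. Existing = 2.0·57 + 0.9·32 + 7.1·26 + 3.4·22 + 3.9·27 + 2.9·25 + 7.1·30 = 793.0. Remainder 794.8 / 19.4 ≈ 40.97.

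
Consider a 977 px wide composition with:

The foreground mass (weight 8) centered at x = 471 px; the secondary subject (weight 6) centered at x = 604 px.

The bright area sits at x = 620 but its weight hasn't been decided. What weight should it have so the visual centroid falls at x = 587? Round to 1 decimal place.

w ≈ 25.0

Existing Σw = 14 (8 + 6); existing moment 8·471 + 6·604 = 7392.
For the centroid to hit 587: (7392 + w·620) / (14 + w) = 587.
Rearranging, w·(620 − 587) = 587·14 − 7392 = 826, so w ≈ 826/33 = 25.03.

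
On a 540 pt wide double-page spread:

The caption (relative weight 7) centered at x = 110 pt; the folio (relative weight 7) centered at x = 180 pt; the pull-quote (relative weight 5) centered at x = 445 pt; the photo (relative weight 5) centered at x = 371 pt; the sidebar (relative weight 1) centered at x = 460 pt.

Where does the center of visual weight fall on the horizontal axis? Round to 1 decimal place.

x ≈ 262.8

Total weight = 7 + 7 + 5 + 5 + 1 = 25.
x-moment: 7·110 + 7·180 + 5·445 + 5·371 + 1·460 = 6570; centroid 6570/25 ≈ 262.80.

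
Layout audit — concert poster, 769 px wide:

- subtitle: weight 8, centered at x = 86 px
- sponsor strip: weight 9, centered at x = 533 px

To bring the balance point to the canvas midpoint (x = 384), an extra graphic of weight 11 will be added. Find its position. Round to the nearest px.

New total weight: (8 + 9) + 11 = 28.
x: need Σw·x = 28·384 = 10752. Existing = 8·86 + 9·533 = 5485. Remainder 5267 / 11 ≈ 478.82.

x ≈ 479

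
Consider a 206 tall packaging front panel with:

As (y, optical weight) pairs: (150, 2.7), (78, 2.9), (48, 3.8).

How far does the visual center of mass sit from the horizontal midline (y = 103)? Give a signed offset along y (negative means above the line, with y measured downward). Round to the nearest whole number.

≈ -16

Total weight = 2.7 + 2.9 + 3.8 = 9.4.
y-moment: 2.7·150 + 2.9·78 + 3.8·48 = 813.6; centroid 813.6/9.4 ≈ 86.55.
Offset from y = 103: 86.55 − 103 ≈ -16.45.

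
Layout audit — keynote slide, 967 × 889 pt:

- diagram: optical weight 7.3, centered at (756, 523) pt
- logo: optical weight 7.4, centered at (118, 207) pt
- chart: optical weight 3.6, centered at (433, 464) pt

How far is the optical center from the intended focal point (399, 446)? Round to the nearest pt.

≈ 72 pt

Total weight = 7.3 + 7.4 + 3.6 = 18.3.
Σw·x = 7.3·756 + 7.4·118 + 3.6·433 = 7950.8, so x̄ = 7950.8/18.3 ≈ 434.47.
Σw·y = 7.3·523 + 7.4·207 + 3.6·464 = 7020.1, so ȳ = 7020.1/18.3 ≈ 383.61.
Relative to (399, 446): Δ = (35.47, -62.39); |Δ| = √(35.47² + -62.39²) ≈ 71.77.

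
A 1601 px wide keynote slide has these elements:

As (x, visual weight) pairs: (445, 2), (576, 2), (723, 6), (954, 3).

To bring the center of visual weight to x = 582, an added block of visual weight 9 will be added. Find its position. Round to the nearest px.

x ≈ 396

New total weight: (2 + 2 + 6 + 3) + 9 = 22.
x: need Σw·x = 22·582 = 12804. Existing = 2·445 + 2·576 + 6·723 + 3·954 = 9242. Remainder 3562 / 9 ≈ 395.78.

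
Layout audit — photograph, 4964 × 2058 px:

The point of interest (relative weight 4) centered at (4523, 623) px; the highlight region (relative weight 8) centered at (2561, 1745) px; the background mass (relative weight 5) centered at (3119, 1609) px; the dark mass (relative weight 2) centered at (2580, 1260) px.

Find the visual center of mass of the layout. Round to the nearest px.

(3123, 1422)

Σw = 4 + 8 + 5 + 2 = 19.
x: (4·4523 + 8·2561 + 5·3119 + 2·2580) / 19 = 59335 / 19 ≈ 3122.89
y: (4·623 + 8·1745 + 5·1609 + 2·1260) / 19 = 27017 / 19 ≈ 1421.95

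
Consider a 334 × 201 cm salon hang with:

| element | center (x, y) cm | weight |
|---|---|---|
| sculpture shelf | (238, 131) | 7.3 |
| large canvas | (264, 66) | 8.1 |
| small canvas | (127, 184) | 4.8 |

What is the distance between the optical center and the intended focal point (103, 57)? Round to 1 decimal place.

≈ 133.6 cm

Total weight = 7.3 + 8.1 + 4.8 = 20.2.
Σw·x = 7.3·238 + 8.1·264 + 4.8·127 = 4485.4, so x̄ = 4485.4/20.2 ≈ 222.05.
Σw·y = 7.3·131 + 8.1·66 + 4.8·184 = 2374.1, so ȳ = 2374.1/20.2 ≈ 117.53.
From (103, 57): dx = 119.05, dy = 60.53, so the distance is √(dx²+dy²) ≈ 133.55.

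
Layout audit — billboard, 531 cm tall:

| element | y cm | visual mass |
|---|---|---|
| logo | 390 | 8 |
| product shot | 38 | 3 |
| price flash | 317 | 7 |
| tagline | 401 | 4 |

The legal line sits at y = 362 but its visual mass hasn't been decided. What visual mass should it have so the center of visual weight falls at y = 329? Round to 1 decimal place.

Existing Σw = 22 (8 + 3 + 7 + 4); existing moment 8·390 + 3·38 + 7·317 + 4·401 = 7057.
Balance at y = 329 requires (7057 + w·362) / (22 + w) = 329.
Rearranging, w·(362 − 329) = 329·22 − 7057 = 181, so w ≈ 181/33 = 5.48.

w ≈ 5.5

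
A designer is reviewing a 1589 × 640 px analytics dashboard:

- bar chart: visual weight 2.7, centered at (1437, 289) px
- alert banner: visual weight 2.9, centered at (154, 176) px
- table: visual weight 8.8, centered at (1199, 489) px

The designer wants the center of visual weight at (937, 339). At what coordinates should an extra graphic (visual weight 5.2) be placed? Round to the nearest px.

(671, 202)

New total weight: (2.7 + 2.9 + 8.8) + 5.2 = 19.6.
x: target moment 19.6×937 = 18365.2; current 2.7·1437 + 2.9·154 + 8.8·1199 = 14877.7; the extra graphic supplies 3487.5, so x = 3487.5/5.2 ≈ 670.67.
y: target moment 19.6×339 = 6644.4; current 2.7·289 + 2.9·176 + 8.8·489 = 5593.9; the extra graphic supplies 1050.5, so y = 1050.5/5.2 ≈ 202.02.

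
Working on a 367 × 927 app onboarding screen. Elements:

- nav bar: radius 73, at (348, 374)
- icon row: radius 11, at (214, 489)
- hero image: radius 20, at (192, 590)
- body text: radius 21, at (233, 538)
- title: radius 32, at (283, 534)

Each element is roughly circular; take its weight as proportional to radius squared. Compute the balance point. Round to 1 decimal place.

Weights ∝ r²: nav bar 73² = 5329, icon row 11² = 121, hero image 20² = 400, body text 21² = 441, title 32² = 1024; Σw = 7315.
Σw·x = 5329·348 + 121·214 + 400·192 + 441·233 + 1024·283 = 2349731, so x̄ = 2349731/7315 ≈ 321.22.
Σw·y = 5329·374 + 121·489 + 400·590 + 441·538 + 1024·534 = 3072289, so ȳ = 3072289/7315 ≈ 420.00.

(321.2, 420.0)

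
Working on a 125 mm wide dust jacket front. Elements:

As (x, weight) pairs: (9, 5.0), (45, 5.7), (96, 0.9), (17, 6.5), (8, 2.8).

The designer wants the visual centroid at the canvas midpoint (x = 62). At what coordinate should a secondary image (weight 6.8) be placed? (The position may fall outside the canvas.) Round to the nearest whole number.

x ≈ 176

With the secondary image, Σw becomes 5.0 + 5.7 + 0.9 + 6.5 + 2.8 + 6.8 = 27.7.
Along x: (520.8 + 6.8·x) / 27.7 = 62 (existing moment 5.0·9 + 5.7·45 + 0.9·96 + 6.5·17 + 2.8·8 = 520.8) ⇒ x = (1717.4 − 520.8) / 6.8 ≈ 175.97.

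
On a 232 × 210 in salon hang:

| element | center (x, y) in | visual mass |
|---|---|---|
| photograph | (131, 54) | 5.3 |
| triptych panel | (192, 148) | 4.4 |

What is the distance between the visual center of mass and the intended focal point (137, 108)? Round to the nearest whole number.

Weights sum to 5.3 + 4.4 = 9.7.
x: (5.3·131 + 4.4·192) / 9.7 = 1539.1 / 9.7 ≈ 158.67
y: (5.3·54 + 4.4·148) / 9.7 = 937.4 / 9.7 ≈ 96.64
Relative to (137, 108): Δ = (21.67, -11.36); |Δ| = √(21.67² + -11.36²) ≈ 24.47.

≈ 24 in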